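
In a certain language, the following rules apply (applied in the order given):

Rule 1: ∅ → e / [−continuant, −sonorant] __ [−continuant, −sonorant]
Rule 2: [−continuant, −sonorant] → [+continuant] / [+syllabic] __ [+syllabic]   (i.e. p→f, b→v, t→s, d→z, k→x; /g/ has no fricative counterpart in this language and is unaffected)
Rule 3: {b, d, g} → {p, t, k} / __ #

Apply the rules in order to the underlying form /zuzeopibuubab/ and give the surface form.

zuzeofivuuvap

Rule 1 (stop-cluster e-epenthesis): no segment meets the environment; /zuzeopibuubab/ is unchanged.
Rule 2 (intervocalic spirantization): /p/ is a stop between vowels /o/ and /i/, so it spirantizes to the fricative [f]. /b/ is a stop between vowels /i/ and /u/, so it spirantizes to the fricative [v]. /b/ is a stop between vowels /u/ and /a/, so it spirantizes to the fricative [v]. /zuzeopibuubab/ → zuzeofivuuvab.
Rule 3 (final devoicing): /b/ is a voiced stop in word-final position, so it devoices to [p]. /zuzeofivuuvab/ → zuzeofivuuvap.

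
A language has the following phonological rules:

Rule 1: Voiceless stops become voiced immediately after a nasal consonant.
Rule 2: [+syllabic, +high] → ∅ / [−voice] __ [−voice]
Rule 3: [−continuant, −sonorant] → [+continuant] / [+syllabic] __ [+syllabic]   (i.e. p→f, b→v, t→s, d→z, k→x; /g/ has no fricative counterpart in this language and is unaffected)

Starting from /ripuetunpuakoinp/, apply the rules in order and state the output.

rifuesunbuaxoinb

Rule 1 (post-nasal voicing): /p/ is a voiceless stop immediately after the nasal /n/, so it voices to [b]. /p/ is a voiceless stop immediately after the nasal /n/, so it voices to [b]. /ripuetunpuakoinp/ → ripuetunbuakoinb.
Rule 2 (high vowel syncope): no segment meets the environment; /ripuetunbuakoinb/ is unchanged.
Rule 3 (intervocalic spirantization): /p/ is a stop between vowels /i/ and /u/, so it spirantizes to the fricative [f]. /t/ is a stop between vowels /e/ and /u/, so it spirantizes to the fricative [s]. /k/ is a stop between vowels /a/ and /o/, so it spirantizes to the fricative [x]. /ripuetunbuakoinb/ → rifuesunbuaxoinb.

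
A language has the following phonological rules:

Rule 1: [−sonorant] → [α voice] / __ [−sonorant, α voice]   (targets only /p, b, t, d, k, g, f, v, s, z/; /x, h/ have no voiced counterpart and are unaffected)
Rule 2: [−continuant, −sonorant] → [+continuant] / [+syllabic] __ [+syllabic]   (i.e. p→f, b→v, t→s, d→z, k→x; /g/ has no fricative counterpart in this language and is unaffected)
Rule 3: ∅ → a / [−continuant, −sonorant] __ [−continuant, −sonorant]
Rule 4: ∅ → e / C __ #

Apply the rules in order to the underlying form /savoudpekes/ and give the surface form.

Rule 1 (regressive voicing assimilation): /d/ precedes the voiceless obstruent /p/, so it devoices to [t] by assimilation. /savoudpekes/ → savoutpekes.
Rule 2 (intervocalic spirantization): /k/ is a stop between vowels /e/ and /e/, so it spirantizes to the fricative [x]. /savoutpekes/ → savoutpexes.
Rule 3 (stop-cluster a-epenthesis): /t/ and /p/ form a stop–stop cluster, so [a] is inserted between them. /savoutpexes/ → savoutapexes.
Rule 4 (final e-epenthesis): the form ends in the consonant /s/, so [e] is inserted word-finally. /savoutapexes/ → savoutapexese.

savoutapexese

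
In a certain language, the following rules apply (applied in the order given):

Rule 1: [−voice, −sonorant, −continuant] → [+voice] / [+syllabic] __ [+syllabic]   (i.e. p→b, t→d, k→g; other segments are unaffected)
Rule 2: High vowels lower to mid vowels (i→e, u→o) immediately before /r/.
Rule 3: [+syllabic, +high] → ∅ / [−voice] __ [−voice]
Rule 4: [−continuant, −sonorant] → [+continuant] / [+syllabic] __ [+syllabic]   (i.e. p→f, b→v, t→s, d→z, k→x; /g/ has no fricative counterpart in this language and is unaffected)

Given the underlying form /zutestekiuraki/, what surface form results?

zuzestegioragi

Rule 1 (intervocalic voicing): /t/ is a voiceless stop between vowels /u/ and /e/, so it voices to [d]. /k/ is a voiceless stop between vowels /e/ and /i/, so it voices to [g]. /k/ is a voiceless stop between vowels /a/ and /i/, so it voices to [g]. /zutestekiuraki/ → zudestegiuragi.
Rule 2 (pre-rhotic lowering): /u/ is a high vowel immediately before /r/, so it lowers to [o]. /zudestegiuragi/ → zudestegioragi.
Rule 3 (high vowel syncope): no segment meets the environment; /zudestegioragi/ is unchanged.
Rule 4 (intervocalic spirantization): /d/ is a stop between vowels /u/ and /e/, so it spirantizes to the fricative [z]. /zudestegioragi/ → zuzestegioragi.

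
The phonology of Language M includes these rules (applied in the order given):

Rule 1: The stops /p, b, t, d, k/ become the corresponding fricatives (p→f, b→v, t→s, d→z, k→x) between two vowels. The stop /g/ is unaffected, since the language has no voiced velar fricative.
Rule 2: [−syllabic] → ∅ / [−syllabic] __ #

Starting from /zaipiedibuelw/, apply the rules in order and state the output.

zaifiezivuel

Rule 1 (intervocalic spirantization): /p/ is a stop between vowels /i/ and /i/, so it spirantizes to the fricative [f]. /d/ is a stop between vowels /e/ and /i/, so it spirantizes to the fricative [z]. /b/ is a stop between vowels /i/ and /u/, so it spirantizes to the fricative [v]. /zaipiedibuelw/ → zaifiezivuelw.
Rule 2 (final cluster simplification): /w/ is the second consonant of a word-final cluster /lw/, so it deletes. /zaifiezivuelw/ → zaifiezivuel.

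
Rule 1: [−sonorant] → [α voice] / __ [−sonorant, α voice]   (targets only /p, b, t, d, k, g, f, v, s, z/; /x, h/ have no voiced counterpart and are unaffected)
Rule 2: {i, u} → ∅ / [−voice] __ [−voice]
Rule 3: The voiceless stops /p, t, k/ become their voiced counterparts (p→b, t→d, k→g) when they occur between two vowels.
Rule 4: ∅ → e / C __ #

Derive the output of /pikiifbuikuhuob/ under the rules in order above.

Rule 1 (regressive voicing assimilation): /f/ precedes the voiced obstruent /b/, so it voices to [v] by assimilation. /pikiifbuikuhuob/ → pikiivbuikuhuob.
Rule 2 (high vowel syncope): /i/ is a high vowel flanked by voiceless consonants /p/ and /k/, so it deletes. /u/ is a high vowel flanked by voiceless consonants /k/ and /h/, so it deletes. /pikiivbuikuhuob/ → pkiivbuikhuob.
Rule 3 (intervocalic voicing): no segment meets the environment; /pkiivbuikhuob/ is unchanged.
Rule 4 (final e-epenthesis): the form ends in the consonant /b/, so [e] is inserted word-finally. /pkiivbuikhuob/ → pkiivbuikhuobe.

pkiivbuikhuobe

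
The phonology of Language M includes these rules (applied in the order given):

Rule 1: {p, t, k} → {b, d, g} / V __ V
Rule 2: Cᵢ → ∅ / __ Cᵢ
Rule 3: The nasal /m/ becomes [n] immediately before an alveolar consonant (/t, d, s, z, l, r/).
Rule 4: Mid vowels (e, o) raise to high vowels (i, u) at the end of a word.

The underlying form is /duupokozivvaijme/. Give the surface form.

duubogozivaijmi

Rule 1 (intervocalic voicing): /p/ is a voiceless stop between vowels /u/ and /o/, so it voices to [b]. /k/ is a voiceless stop between vowels /o/ and /o/, so it voices to [g]. /duupokozivvaijme/ → duubogozivvaijme.
Rule 2 (degemination): /vv/ is a geminate; the first /v/ deletes. /duubogozivvaijme/ → duubogozivaijme.
Rule 3 (nasal place assimilation): no segment meets the environment; /duubogozivaijme/ is unchanged.
Rule 4 (final vowel raising): /e/ is a mid vowel in word-final position, so it raises to [i]. /duubogozivaijme/ → duubogozivaijmi.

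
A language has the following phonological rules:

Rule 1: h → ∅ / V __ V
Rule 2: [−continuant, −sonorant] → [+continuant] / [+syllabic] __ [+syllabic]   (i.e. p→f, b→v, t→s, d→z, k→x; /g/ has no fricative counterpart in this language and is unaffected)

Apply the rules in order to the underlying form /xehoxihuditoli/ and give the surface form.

Rule 1 (intervocalic h-deletion): /h/ occurs between vowels /e/ and /o/, so it deletes. /h/ occurs between vowels /i/ and /u/, so it deletes. /xehoxihuditoli/ → xeoxiuditoli.
Rule 2 (intervocalic spirantization): /d/ is a stop between vowels /u/ and /i/, so it spirantizes to the fricative [z]. /t/ is a stop between vowels /i/ and /o/, so it spirantizes to the fricative [s]. /xeoxiuditoli/ → xeoxiuzisoli.

xeoxiuzisoli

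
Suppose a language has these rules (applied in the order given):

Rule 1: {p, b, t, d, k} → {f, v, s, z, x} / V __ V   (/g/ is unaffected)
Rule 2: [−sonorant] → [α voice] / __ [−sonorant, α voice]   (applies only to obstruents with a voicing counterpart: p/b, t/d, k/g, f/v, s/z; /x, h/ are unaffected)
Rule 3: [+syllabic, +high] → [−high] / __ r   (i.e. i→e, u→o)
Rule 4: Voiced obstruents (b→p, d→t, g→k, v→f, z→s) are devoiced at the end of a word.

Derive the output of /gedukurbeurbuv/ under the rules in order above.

gezuxorbeorbuf

Rule 1 (intervocalic spirantization): /d/ is a stop between vowels /e/ and /u/, so it spirantizes to the fricative [z]. /k/ is a stop between vowels /u/ and /u/, so it spirantizes to the fricative [x]. /gedukurbeurbuv/ → gezuxurbeurbuv.
Rule 2 (regressive voicing assimilation): no segment meets the environment; /gezuxurbeurbuv/ is unchanged.
Rule 3 (pre-rhotic lowering): /u/ is a high vowel immediately before /r/, so it lowers to [o]. /u/ is a high vowel immediately before /r/, so it lowers to [o]. /gezuxurbeurbuv/ → gezuxorbeorbuv.
Rule 4 (final devoicing): /v/ is a voiced obstruent in word-final position, so it devoices to [f]. /gezuxorbeorbuv/ → gezuxorbeorbuf.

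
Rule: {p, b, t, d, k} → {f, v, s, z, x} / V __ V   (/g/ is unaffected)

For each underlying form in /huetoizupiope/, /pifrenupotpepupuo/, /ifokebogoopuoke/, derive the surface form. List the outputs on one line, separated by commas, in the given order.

huesoizufiofe, pifrenufotpefufuo, ifoxevogoofuoxe

/huetoizupiope/: /t/ is a stop between vowels /e/ and /o/, so it spirantizes to the fricative [s]. /p/ is a stop between vowels /u/ and /i/, so it spirantizes to the fricative [f]. /p/ is a stop between vowels /o/ and /e/, so it spirantizes to the fricative [f]. → [huesoizufiofe].
/pifrenupotpepupuo/: /p/ is a stop between vowels /u/ and /o/, so it spirantizes to the fricative [f]. /p/ is a stop between vowels /e/ and /u/, so it spirantizes to the fricative [f]. /p/ is a stop between vowels /u/ and /u/, so it spirantizes to the fricative [f]. → [pifrenufotpefufuo].
/ifokebogoopuoke/: /k/ is a stop between vowels /o/ and /e/, so it spirantizes to the fricative [x]. /b/ is a stop between vowels /e/ and /o/, so it spirantizes to the fricative [v]. /p/ is a stop between vowels /o/ and /u/, so it spirantizes to the fricative [f]. /k/ is a stop between vowels /o/ and /e/, so it spirantizes to the fricative [x]. → [ifoxevogoofuoxe].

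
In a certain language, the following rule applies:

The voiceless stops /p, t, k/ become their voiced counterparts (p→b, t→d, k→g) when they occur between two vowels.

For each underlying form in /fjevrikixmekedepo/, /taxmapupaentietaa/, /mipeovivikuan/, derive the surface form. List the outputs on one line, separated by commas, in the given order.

/fjevrikixmekedepo/: /k/ is a voiceless stop between vowels /i/ and /i/, so it voices to [g]. /k/ is a voiceless stop between vowels /e/ and /e/, so it voices to [g]. /p/ is a voiceless stop between vowels /e/ and /o/, so it voices to [b]. → [fjevrigixmegedebo].
/taxmapupaentietaa/: /p/ is a voiceless stop between vowels /a/ and /u/, so it voices to [b]. /p/ is a voiceless stop between vowels /u/ and /a/, so it voices to [b]. /t/ is a voiceless stop between vowels /e/ and /a/, so it voices to [d]. → [taxmabubaentiedaa].
/mipeovivikuan/: /p/ is a voiceless stop between vowels /i/ and /e/, so it voices to [b]. /k/ is a voiceless stop between vowels /i/ and /u/, so it voices to [g]. → [mibeoviviguan].

fjevrigixmegedebo, taxmabubaentiedaa, mibeoviviguan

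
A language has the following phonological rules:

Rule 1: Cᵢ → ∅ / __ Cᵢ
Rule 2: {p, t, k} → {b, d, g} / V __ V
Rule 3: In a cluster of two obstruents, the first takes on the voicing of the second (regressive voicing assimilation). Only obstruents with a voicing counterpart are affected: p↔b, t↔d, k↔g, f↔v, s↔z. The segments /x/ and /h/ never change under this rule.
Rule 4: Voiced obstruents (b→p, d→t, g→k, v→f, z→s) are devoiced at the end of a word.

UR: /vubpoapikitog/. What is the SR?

vuppoabigidok

Rule 1 (degemination): no segment meets the environment; /vubpoapikitog/ is unchanged.
Rule 2 (intervocalic voicing): /p/ is a voiceless stop between vowels /a/ and /i/, so it voices to [b]. /k/ is a voiceless stop between vowels /i/ and /i/, so it voices to [g]. /t/ is a voiceless stop between vowels /i/ and /o/, so it voices to [d]. /vubpoapikitog/ → vubpoabigidog.
Rule 3 (regressive voicing assimilation): /b/ precedes the voiceless obstruent /p/, so it devoices to [p] by assimilation. /vubpoabigidog/ → vuppoabigidog.
Rule 4 (final devoicing): /g/ is a voiced obstruent in word-final position, so it devoices to [k]. /vuppoabigidog/ → vuppoabigidok.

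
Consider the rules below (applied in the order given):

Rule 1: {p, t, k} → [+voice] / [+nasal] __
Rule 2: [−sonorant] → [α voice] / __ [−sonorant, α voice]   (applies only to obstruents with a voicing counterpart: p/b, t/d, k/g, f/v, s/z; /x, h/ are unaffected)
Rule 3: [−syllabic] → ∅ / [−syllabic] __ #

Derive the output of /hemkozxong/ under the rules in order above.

Rule 1 (post-nasal voicing): /k/ is a voiceless stop immediately after the nasal /m/, so it voices to [g]. /hemkozxong/ → hemgozxong.
Rule 2 (regressive voicing assimilation): /z/ precedes the voiceless obstruent /x/, so it devoices to [s] by assimilation. /hemgozxong/ → hemgosxong.
Rule 3 (final cluster simplification): /g/ is the second consonant of a word-final cluster /ng/, so it deletes. /hemgosxong/ → hemgosxon.

hemgosxon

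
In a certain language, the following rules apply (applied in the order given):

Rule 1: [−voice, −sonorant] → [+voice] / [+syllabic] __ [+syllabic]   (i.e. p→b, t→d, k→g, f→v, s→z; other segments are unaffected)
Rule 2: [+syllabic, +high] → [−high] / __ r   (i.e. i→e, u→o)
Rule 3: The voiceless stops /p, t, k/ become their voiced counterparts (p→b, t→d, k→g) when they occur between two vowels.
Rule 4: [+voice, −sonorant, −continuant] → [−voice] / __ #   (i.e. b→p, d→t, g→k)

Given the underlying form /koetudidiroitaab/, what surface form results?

koedudideroidaap

Rule 1 (intervocalic voicing): /t/ is a voiceless obstruent between vowels /e/ and /u/, so it voices to [d]. /t/ is a voiceless obstruent between vowels /i/ and /a/, so it voices to [d]. /koetudidiroitaab/ → koedudidiroidaab.
Rule 2 (pre-rhotic lowering): /i/ is a high vowel immediately before /r/, so it lowers to [e]. /koedudidiroidaab/ → koedudideroidaab.
Rule 3 (intervocalic voicing): no segment meets the environment; /koedudideroidaab/ is unchanged.
Rule 4 (final devoicing): /b/ is a voiced stop in word-final position, so it devoices to [p]. /koedudideroidaab/ → koedudideroidaap.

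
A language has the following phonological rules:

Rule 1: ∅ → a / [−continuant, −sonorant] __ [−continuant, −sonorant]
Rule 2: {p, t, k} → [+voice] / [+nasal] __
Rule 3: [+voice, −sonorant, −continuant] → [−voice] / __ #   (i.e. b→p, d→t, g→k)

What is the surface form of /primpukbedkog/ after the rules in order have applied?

primbukabedakok

Rule 1 (stop-cluster a-epenthesis): /k/ and /b/ form a stop–stop cluster, so [a] is inserted between them. /d/ and /k/ form a stop–stop cluster, so [a] is inserted between them. /primpukbedkog/ → primpukabedakog.
Rule 2 (post-nasal voicing): /p/ is a voiceless stop immediately after the nasal /m/, so it voices to [b]. /primpukabedakog/ → primbukabedakog.
Rule 3 (final devoicing): /g/ is a voiced stop in word-final position, so it devoices to [k]. /primbukabedakog/ → primbukabedakok.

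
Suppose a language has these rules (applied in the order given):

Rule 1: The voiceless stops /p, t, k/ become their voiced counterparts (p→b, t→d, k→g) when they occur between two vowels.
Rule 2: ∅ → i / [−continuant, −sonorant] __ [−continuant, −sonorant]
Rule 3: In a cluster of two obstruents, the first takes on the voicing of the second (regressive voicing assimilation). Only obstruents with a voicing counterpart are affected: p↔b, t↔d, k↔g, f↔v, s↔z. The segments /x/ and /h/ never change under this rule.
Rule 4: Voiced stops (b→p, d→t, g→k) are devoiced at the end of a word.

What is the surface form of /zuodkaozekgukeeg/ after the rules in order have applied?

zuodikaozekigugeek

Rule 1 (intervocalic voicing): /k/ is a voiceless stop between vowels /u/ and /e/, so it voices to [g]. /zuodkaozekgukeeg/ → zuodkaozekgugeeg.
Rule 2 (stop-cluster i-epenthesis): /d/ and /k/ form a stop–stop cluster, so [i] is inserted between them. /k/ and /g/ form a stop–stop cluster, so [i] is inserted between them. /zuodkaozekgugeeg/ → zuodikaozekigugeeg.
Rule 3 (regressive voicing assimilation): no segment meets the environment; /zuodikaozekigugeeg/ is unchanged.
Rule 4 (final devoicing): /g/ is a voiced stop in word-final position, so it devoices to [k]. /zuodikaozekigugeeg/ → zuodikaozekigugeek.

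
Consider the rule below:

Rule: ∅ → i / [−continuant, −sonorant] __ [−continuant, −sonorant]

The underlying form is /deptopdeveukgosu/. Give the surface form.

depitopideveukigosu

/p/ and /t/ form a stop–stop cluster, so [i] is inserted between them.
/p/ and /d/ form a stop–stop cluster, so [i] is inserted between them.
/k/ and /g/ form a stop–stop cluster, so [i] is inserted between them.
Surface form: [depitopideveukigosu].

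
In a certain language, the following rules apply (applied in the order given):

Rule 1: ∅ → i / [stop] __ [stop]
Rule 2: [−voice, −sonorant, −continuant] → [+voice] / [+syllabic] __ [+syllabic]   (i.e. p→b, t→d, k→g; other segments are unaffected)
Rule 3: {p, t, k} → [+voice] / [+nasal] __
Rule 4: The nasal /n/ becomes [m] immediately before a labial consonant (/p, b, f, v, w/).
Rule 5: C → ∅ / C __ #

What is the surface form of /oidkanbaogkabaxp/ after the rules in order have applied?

Rule 1 (stop-cluster i-epenthesis): /d/ and /k/ form a stop–stop cluster, so [i] is inserted between them. /g/ and /k/ form a stop–stop cluster, so [i] is inserted between them. /oidkanbaogkabaxp/ → oidikanbaogikabaxp.
Rule 2 (intervocalic voicing): /k/ is a voiceless stop between vowels /i/ and /a/, so it voices to [g]. /k/ is a voiceless stop between vowels /i/ and /a/, so it voices to [g]. /oidikanbaogikabaxp/ → oidiganbaogigabaxp.
Rule 3 (post-nasal voicing): no segment meets the environment; /oidiganbaogigabaxp/ is unchanged.
Rule 4 (nasal place assimilation): /n/ precedes the labial consonant /b/, so it assimilates in place to [m]. /oidiganbaogigabaxp/ → oidigambaogigabaxp.
Rule 5 (final cluster simplification): /p/ is the second consonant of a word-final cluster /xp/, so it deletes. /oidigambaogigabaxp/ → oidigambaogigabax.

oidigambaogigabax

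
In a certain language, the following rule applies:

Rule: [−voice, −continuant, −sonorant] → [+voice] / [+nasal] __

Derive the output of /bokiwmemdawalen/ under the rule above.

No segment of /bokiwmemdawalen/ meets the structural description of the rule, so the form surfaces unchanged.

bokiwmemdawalen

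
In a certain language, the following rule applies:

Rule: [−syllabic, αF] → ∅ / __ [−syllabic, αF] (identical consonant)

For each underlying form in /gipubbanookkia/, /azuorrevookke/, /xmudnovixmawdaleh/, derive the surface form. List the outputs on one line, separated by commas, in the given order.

gipubanookia, azuorevooke, xmudnovixmawdaleh

/gipubbanookkia/: /bb/ is a geminate; the first /b/ deletes. /kk/ is a geminate; the first /k/ deletes. → [gipubanookia].
/azuorrevookke/: /rr/ is a geminate; the first /r/ deletes. /kk/ is a geminate; the first /k/ deletes. → [azuorevooke].
/xmudnovixmawdaleh/: the rule's environment is not met; surfaces unchanged as [xmudnovixmawdaleh].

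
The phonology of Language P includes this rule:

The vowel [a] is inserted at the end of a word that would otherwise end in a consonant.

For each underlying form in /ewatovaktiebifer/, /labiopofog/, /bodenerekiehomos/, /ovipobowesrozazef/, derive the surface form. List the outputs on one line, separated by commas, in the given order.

ewatovaktiebifera, labiopofoga, bodenerekiehomosa, ovipobowesrozazefa

/ewatovaktiebifer/: the form ends in the consonant /r/, so [a] is inserted word-finally. → [ewatovaktiebifera].
/labiopofog/: the form ends in the consonant /g/, so [a] is inserted word-finally. → [labiopofoga].
/bodenerekiehomos/: the form ends in the consonant /s/, so [a] is inserted word-finally. → [bodenerekiehomosa].
/ovipobowesrozazef/: the form ends in the consonant /f/, so [a] is inserted word-finally. → [ovipobowesrozazefa].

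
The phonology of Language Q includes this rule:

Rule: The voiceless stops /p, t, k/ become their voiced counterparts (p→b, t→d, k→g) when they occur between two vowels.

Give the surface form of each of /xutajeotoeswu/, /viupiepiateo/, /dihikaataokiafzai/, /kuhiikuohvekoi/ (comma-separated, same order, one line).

/xutajeotoeswu/: /t/ is a voiceless stop between vowels /u/ and /a/, so it voices to [d]. /t/ is a voiceless stop between vowels /o/ and /o/, so it voices to [d]. → [xudajeodoeswu].
/viupiepiateo/: /p/ is a voiceless stop between vowels /u/ and /i/, so it voices to [b]. /p/ is a voiceless stop between vowels /e/ and /i/, so it voices to [b]. /t/ is a voiceless stop between vowels /a/ and /e/, so it voices to [d]. → [viubiebiadeo].
/dihikaataokiafzai/: /k/ is a voiceless stop between vowels /i/ and /a/, so it voices to [g]. /t/ is a voiceless stop between vowels /a/ and /a/, so it voices to [d]. /k/ is a voiceless stop between vowels /o/ and /i/, so it voices to [g]. → [dihigaadaogiafzai].
/kuhiikuohvekoi/: /k/ is a voiceless stop between vowels /i/ and /u/, so it voices to [g]. /k/ is a voiceless stop between vowels /e/ and /o/, so it voices to [g]. → [kuhiiguohvegoi].

xudajeodoeswu, viubiebiadeo, dihigaadaogiafzai, kuhiiguohvegoi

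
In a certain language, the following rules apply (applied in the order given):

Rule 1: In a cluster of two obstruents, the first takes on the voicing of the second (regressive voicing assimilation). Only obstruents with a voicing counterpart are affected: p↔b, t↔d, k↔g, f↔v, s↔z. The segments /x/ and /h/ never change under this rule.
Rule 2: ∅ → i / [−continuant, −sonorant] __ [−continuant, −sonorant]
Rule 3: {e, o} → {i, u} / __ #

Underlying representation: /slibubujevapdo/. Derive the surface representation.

Rule 1 (regressive voicing assimilation): /p/ precedes the voiced obstruent /d/, so it voices to [b] by assimilation. /slibubujevapdo/ → slibubujevabdo.
Rule 2 (stop-cluster i-epenthesis): /b/ and /d/ form a stop–stop cluster, so [i] is inserted between them. /slibubujevabdo/ → slibubujevabido.
Rule 3 (final vowel raising): /o/ is a mid vowel in word-final position, so it raises to [u]. /slibubujevabido/ → slibubujevabidu.

slibubujevabidu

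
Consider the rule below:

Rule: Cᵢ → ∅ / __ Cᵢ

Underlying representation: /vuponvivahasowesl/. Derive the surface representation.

No segment of /vuponvivahasowesl/ meets the structural description of the rule, so the form surfaces unchanged.

vuponvivahasowesl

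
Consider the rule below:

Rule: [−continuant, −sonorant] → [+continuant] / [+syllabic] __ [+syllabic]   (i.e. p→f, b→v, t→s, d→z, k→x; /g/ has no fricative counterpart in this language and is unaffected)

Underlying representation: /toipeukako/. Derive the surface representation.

toifeuxaxo

Scanning /toipeukako/: /t/ at position 1 is not in the conditioning environment; /p/ is a stop between vowels /i/ and /e/, so it spirantizes to the fricative [f]; /k/ is a stop between vowels /u/ and /a/, so it spirantizes to the fricative [x]; /k/ is a stop between vowels /a/ and /o/, so it spirantizes to the fricative [x].
Result: [toifeuxaxo].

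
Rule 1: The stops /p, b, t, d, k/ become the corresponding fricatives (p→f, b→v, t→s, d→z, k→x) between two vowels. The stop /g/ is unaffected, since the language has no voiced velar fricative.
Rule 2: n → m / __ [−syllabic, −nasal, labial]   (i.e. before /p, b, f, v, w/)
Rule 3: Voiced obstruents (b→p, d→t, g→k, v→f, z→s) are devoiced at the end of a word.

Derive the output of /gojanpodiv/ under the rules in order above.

gojampozif

Rule 1 (intervocalic spirantization): /d/ is a stop between vowels /o/ and /i/, so it spirantizes to the fricative [z]. /gojanpodiv/ → gojanpoziv.
Rule 2 (nasal place assimilation): /n/ precedes the labial consonant /p/, so it assimilates in place to [m]. /gojanpoziv/ → gojampoziv.
Rule 3 (final devoicing): /v/ is a voiced obstruent in word-final position, so it devoices to [f]. /gojampoziv/ → gojampozif.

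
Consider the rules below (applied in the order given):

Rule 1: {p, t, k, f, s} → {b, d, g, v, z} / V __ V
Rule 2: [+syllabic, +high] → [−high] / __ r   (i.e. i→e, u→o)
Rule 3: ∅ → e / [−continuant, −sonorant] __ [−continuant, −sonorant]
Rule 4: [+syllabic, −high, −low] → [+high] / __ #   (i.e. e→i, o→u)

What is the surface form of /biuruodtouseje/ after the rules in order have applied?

bioruodetouzeji

Rule 1 (intervocalic voicing): /s/ is a voiceless obstruent between vowels /u/ and /e/, so it voices to [z]. /biuruodtouseje/ → biuruodtouzeje.
Rule 2 (pre-rhotic lowering): /u/ is a high vowel immediately before /r/, so it lowers to [o]. /biuruodtouzeje/ → bioruodtouzeje.
Rule 3 (stop-cluster e-epenthesis): /d/ and /t/ form a stop–stop cluster, so [e] is inserted between them. /bioruodtouzeje/ → bioruodetouzeje.
Rule 4 (final vowel raising): /e/ is a mid vowel in word-final position, so it raises to [i]. /bioruodetouzeje/ → bioruodetouzeji.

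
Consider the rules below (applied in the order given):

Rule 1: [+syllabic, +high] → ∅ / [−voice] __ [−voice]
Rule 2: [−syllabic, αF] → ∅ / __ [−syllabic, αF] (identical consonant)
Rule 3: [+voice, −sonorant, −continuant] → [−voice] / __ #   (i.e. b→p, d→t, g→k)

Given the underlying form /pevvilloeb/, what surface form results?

Rule 1 (high vowel syncope): no segment meets the environment; /pevvilloeb/ is unchanged.
Rule 2 (degemination): /vv/ is a geminate; the first /v/ deletes. /ll/ is a geminate; the first /l/ deletes. /pevvilloeb/ → peviloeb.
Rule 3 (final devoicing): /b/ is a voiced stop in word-final position, so it devoices to [p]. /peviloeb/ → peviloep.

peviloep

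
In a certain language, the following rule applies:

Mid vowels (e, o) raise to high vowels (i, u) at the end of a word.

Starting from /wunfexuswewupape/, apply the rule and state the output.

wunfexuswewupapi

Scanning /wunfexuswewupape/: /e/ at position 5 is not in the conditioning environment; /e/ at position 10 is not in the conditioning environment; /e/ is a mid vowel in word-final position, so it raises to [i].
Result: [wunfexuswewupapi].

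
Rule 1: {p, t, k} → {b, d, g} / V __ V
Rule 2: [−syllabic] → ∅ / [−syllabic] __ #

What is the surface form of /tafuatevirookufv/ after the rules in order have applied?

tafuadevirooguf

Rule 1 (intervocalic voicing): /t/ is a voiceless stop between vowels /a/ and /e/, so it voices to [d]. /k/ is a voiceless stop between vowels /o/ and /u/, so it voices to [g]. /tafuatevirookufv/ → tafuadeviroogufv.
Rule 2 (final cluster simplification): /v/ is the second consonant of a word-final cluster /fv/, so it deletes. /tafuadeviroogufv/ → tafuadevirooguf.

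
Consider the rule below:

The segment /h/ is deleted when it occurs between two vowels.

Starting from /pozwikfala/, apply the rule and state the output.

pozwikfala

No segment of /pozwikfala/ meets the structural description of the rule, so the form surfaces unchanged.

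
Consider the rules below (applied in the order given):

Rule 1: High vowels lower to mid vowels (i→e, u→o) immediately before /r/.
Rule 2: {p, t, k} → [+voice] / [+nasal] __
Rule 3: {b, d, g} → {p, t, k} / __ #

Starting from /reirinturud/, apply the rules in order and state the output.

Rule 1 (pre-rhotic lowering): /i/ is a high vowel immediately before /r/, so it lowers to [e]. /u/ is a high vowel immediately before /r/, so it lowers to [o]. /reirinturud/ → reerintorud.
Rule 2 (post-nasal voicing): /t/ is a voiceless stop immediately after the nasal /n/, so it voices to [d]. /reerintorud/ → reerindorud.
Rule 3 (final devoicing): /d/ is a voiced stop in word-final position, so it devoices to [t]. /reerindorud/ → reerindorut.

reerindorut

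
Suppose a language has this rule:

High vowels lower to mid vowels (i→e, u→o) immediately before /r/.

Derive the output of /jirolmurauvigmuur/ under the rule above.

jerolmorauvigmuor

Scanning /jirolmurauvigmuur/: /i/ is a high vowel immediately before /r/, so it lowers to [e]; /u/ is a high vowel immediately before /r/, so it lowers to [o]; /u/ at position 10 is not in the conditioning environment; /i/ at position 12 is not in the conditioning environment; /u/ at position 15 is not in the conditioning environment; /u/ is a high vowel immediately before /r/, so it lowers to [o].
Result: [jerolmorauvigmuor].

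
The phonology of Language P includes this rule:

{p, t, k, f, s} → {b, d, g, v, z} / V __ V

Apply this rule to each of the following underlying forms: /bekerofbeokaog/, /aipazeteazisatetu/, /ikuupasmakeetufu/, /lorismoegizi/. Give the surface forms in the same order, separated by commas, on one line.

begerofbeogaog, aibazedeazizadedu, iguubasmageeduvu, lorismoegizi

/bekerofbeokaog/: /k/ is a voiceless obstruent between vowels /e/ and /e/, so it voices to [g]. /k/ is a voiceless obstruent between vowels /o/ and /a/, so it voices to [g]. → [begerofbeogaog].
/aipazeteazisatetu/: /p/ is a voiceless obstruent between vowels /i/ and /a/, so it voices to [b]. /t/ is a voiceless obstruent between vowels /e/ and /e/, so it voices to [d]. /s/ is a voiceless obstruent between vowels /i/ and /a/, so it voices to [z]. /t/ is a voiceless obstruent between vowels /a/ and /e/, so it voices to [d]. /t/ is a voiceless obstruent between vowels /e/ and /u/, so it voices to [d]. → [aibazedeazizadedu].
/ikuupasmakeetufu/: /k/ is a voiceless obstruent between vowels /i/ and /u/, so it voices to [g]. /p/ is a voiceless obstruent between vowels /u/ and /a/, so it voices to [b]. /k/ is a voiceless obstruent between vowels /a/ and /e/, so it voices to [g]. /t/ is a voiceless obstruent between vowels /e/ and /u/, so it voices to [d]. /f/ is a voiceless obstruent between vowels /u/ and /u/, so it voices to [v]. → [iguubasmageeduvu].
/lorismoegizi/: the rule's environment is not met; surfaces unchanged as [lorismoegizi].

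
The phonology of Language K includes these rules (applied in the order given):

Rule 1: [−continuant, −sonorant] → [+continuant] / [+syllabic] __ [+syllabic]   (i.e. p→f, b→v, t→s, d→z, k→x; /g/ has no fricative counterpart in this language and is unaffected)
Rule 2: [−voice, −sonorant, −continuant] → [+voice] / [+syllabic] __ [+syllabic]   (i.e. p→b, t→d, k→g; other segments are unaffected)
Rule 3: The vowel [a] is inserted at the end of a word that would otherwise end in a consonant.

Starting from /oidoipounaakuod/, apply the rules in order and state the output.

oizoifounaaxuoda

Rule 1 (intervocalic spirantization): /d/ is a stop between vowels /i/ and /o/, so it spirantizes to the fricative [z]. /p/ is a stop between vowels /i/ and /o/, so it spirantizes to the fricative [f]. /k/ is a stop between vowels /a/ and /u/, so it spirantizes to the fricative [x]. /oidoipounaakuod/ → oizoifounaaxuod.
Rule 2 (intervocalic voicing): no segment meets the environment; /oizoifounaaxuod/ is unchanged.
Rule 3 (final a-epenthesis): the form ends in the consonant /d/, so [a] is inserted word-finally. /oizoifounaaxuod/ → oizoifounaaxuoda.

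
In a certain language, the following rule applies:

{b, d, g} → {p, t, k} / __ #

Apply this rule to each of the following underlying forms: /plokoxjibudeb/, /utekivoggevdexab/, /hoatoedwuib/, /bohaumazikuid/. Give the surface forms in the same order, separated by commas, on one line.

plokoxjibudep, utekivoggevdexap, hoatoedwuip, bohaumazikuit

/plokoxjibudeb/: /b/ is a voiced stop in word-final position, so it devoices to [p]. → [plokoxjibudep].
/utekivoggevdexab/: /b/ is a voiced stop in word-final position, so it devoices to [p]. → [utekivoggevdexap].
/hoatoedwuib/: /b/ is a voiced stop in word-final position, so it devoices to [p]. → [hoatoedwuip].
/bohaumazikuid/: /d/ is a voiced stop in word-final position, so it devoices to [t]. → [bohaumazikuit].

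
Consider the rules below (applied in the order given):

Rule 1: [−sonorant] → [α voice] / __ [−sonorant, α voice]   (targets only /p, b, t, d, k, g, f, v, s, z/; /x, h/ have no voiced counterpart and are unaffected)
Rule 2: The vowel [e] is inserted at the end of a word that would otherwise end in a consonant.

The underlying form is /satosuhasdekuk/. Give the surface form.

Rule 1 (regressive voicing assimilation): /s/ precedes the voiced obstruent /d/, so it voices to [z] by assimilation. /satosuhasdekuk/ → satosuhazdekuk.
Rule 2 (final e-epenthesis): the form ends in the consonant /k/, so [e] is inserted word-finally. /satosuhazdekuk/ → satosuhazdekuke.

satosuhazdekuke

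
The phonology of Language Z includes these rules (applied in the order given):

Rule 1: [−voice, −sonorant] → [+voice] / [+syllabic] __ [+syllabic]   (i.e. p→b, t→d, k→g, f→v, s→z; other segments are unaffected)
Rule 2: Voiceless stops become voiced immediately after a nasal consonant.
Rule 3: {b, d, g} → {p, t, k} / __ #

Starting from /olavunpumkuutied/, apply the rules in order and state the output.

olavunbumguudiet

Rule 1 (intervocalic voicing): /t/ is a voiceless obstruent between vowels /u/ and /i/, so it voices to [d]. /olavunpumkuutied/ → olavunpumkuudied.
Rule 2 (post-nasal voicing): /p/ is a voiceless stop immediately after the nasal /n/, so it voices to [b]. /k/ is a voiceless stop immediately after the nasal /m/, so it voices to [g]. /olavunpumkuudied/ → olavunbumguudied.
Rule 3 (final devoicing): /d/ is a voiced stop in word-final position, so it devoices to [t]. /olavunbumguudied/ → olavunbumguudiet.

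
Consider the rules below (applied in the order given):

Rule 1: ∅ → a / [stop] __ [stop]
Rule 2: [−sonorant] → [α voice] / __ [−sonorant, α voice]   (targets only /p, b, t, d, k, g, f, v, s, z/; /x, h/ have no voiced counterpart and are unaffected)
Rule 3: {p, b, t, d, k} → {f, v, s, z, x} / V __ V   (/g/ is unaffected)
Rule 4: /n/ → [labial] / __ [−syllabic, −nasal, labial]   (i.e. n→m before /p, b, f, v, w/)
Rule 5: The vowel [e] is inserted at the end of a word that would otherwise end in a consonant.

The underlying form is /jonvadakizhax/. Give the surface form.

Rule 1 (stop-cluster a-epenthesis): no segment meets the environment; /jonvadakizhax/ is unchanged.
Rule 2 (regressive voicing assimilation): /z/ precedes the voiceless obstruent /h/, so it devoices to [s] by assimilation. /jonvadakizhax/ → jonvadakishax.
Rule 3 (intervocalic spirantization): /d/ is a stop between vowels /a/ and /a/, so it spirantizes to the fricative [z]. /k/ is a stop between vowels /a/ and /i/, so it spirantizes to the fricative [x]. /jonvadakishax/ → jonvazaxishax.
Rule 4 (nasal place assimilation): /n/ precedes the labial consonant /v/, so it assimilates in place to [m]. /jonvazaxishax/ → jomvazaxishax.
Rule 5 (final e-epenthesis): the form ends in the consonant /x/, so [e] is inserted word-finally. /jomvazaxishax/ → jomvazaxishaxe.

jomvazaxishaxe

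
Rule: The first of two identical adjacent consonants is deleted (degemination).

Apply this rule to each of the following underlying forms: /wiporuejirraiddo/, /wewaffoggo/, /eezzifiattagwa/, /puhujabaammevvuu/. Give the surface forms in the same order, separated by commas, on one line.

/wiporuejirraiddo/: /rr/ is a geminate; the first /r/ deletes. /dd/ is a geminate; the first /d/ deletes. → [wiporuejiraido].
/wewaffoggo/: /ff/ is a geminate; the first /f/ deletes. /gg/ is a geminate; the first /g/ deletes. → [wewafogo].
/eezzifiattagwa/: /zz/ is a geminate; the first /z/ deletes. /tt/ is a geminate; the first /t/ deletes. → [eezifiatagwa].
/puhujabaammevvuu/: /mm/ is a geminate; the first /m/ deletes. /vv/ is a geminate; the first /v/ deletes. → [puhujabaamevuu].

wiporuejiraido, wewafogo, eezifiatagwa, puhujabaamevuu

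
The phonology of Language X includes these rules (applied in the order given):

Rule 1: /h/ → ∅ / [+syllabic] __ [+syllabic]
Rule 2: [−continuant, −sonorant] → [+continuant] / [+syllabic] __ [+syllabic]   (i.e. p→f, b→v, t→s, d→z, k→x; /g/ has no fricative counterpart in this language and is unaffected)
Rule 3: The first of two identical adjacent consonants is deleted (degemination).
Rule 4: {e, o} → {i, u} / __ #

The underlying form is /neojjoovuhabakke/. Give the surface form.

Rule 1 (intervocalic h-deletion): /h/ occurs between vowels /u/ and /a/, so it deletes. /neojjoovuhabakke/ → neojjoovuabakke.
Rule 2 (intervocalic spirantization): /b/ is a stop between vowels /a/ and /a/, so it spirantizes to the fricative [v]. /neojjoovuabakke/ → neojjoovuavakke.
Rule 3 (degemination): /jj/ is a geminate; the first /j/ deletes. /kk/ is a geminate; the first /k/ deletes. /neojjoovuavakke/ → neojoovuavake.
Rule 4 (final vowel raising): /e/ is a mid vowel in word-final position, so it raises to [i]. /neojoovuavake/ → neojoovuavaki.

neojoovuavaki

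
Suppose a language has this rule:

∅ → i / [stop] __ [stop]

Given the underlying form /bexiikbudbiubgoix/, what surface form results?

/k/ and /b/ form a stop–stop cluster, so [i] is inserted between them.
/d/ and /b/ form a stop–stop cluster, so [i] is inserted between them.
/b/ and /g/ form a stop–stop cluster, so [i] is inserted between them.
Surface form: [bexiikibudibiubigoix].

bexiikibudibiubigoix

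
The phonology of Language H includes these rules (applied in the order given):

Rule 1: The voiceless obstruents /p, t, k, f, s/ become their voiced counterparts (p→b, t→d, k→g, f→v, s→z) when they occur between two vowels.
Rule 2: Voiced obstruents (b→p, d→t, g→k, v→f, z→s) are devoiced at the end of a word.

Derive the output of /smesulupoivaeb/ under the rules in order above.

smezuluboivaep

Rule 1 (intervocalic voicing): /s/ is a voiceless obstruent between vowels /e/ and /u/, so it voices to [z]. /p/ is a voiceless obstruent between vowels /u/ and /o/, so it voices to [b]. /smesulupoivaeb/ → smezuluboivaeb.
Rule 2 (final devoicing): /b/ is a voiced obstruent in word-final position, so it devoices to [p]. /smezuluboivaeb/ → smezuluboivaep.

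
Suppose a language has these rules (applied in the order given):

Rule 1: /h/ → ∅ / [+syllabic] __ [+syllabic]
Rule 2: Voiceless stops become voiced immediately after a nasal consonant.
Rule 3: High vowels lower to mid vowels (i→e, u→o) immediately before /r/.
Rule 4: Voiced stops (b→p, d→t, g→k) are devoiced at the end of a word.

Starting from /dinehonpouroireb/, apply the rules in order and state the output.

Rule 1 (intervocalic h-deletion): /h/ occurs between vowels /e/ and /o/, so it deletes. /dinehonpouroireb/ → dineonpouroireb.
Rule 2 (post-nasal voicing): /p/ is a voiceless stop immediately after the nasal /n/, so it voices to [b]. /dineonpouroireb/ → dineonbouroireb.
Rule 3 (pre-rhotic lowering): /u/ is a high vowel immediately before /r/, so it lowers to [o]. /i/ is a high vowel immediately before /r/, so it lowers to [e]. /dineonbouroireb/ → dineonbooroereb.
Rule 4 (final devoicing): /b/ is a voiced stop in word-final position, so it devoices to [p]. /dineonbooroereb/ → dineonbooroerep.

dineonbooroerep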